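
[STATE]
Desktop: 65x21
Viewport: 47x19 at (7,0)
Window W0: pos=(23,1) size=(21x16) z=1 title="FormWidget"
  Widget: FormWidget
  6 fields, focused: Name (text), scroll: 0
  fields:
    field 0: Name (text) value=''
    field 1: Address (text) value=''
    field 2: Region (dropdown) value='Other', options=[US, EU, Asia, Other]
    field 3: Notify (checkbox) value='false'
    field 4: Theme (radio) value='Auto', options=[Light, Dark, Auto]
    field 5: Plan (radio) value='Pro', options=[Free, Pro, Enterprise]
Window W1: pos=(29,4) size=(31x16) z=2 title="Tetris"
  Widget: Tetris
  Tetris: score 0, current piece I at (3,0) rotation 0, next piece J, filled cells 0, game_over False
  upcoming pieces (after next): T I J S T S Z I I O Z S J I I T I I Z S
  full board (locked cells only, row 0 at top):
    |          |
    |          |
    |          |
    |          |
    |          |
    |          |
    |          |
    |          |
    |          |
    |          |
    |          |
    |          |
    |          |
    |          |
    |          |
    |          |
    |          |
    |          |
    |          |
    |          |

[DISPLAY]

                                               
                ┏━━━━━━━━━━━━━━━━━━━┓          
                ┃ FormWidget        ┃          
                ┠───────────────────┨          
                ┃> Nam┏━━━━━━━━━━━━━━━━━━━━━━━━
                ┃  Add┃ Tetris                 
                ┃  Reg┠────────────────────────
                ┃  Not┃          │Next:        
                ┃  The┃          │█            
                ┃  Pla┃          │███          
                ┃     ┃          │             
                ┃     ┃          │             
                ┃     ┃          │             
                ┃     ┃          │Score:       
                ┃     ┃          │0            
                ┃     ┃          │             
                ┗━━━━━┃          │             
                      ┃          │             
                      ┃          │             


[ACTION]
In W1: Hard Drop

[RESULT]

                                               
                ┏━━━━━━━━━━━━━━━━━━━┓          
                ┃ FormWidget        ┃          
                ┠───────────────────┨          
                ┃> Nam┏━━━━━━━━━━━━━━━━━━━━━━━━
                ┃  Add┃ Tetris                 
                ┃  Reg┠────────────────────────
                ┃  Not┃          │Next:        
                ┃  The┃          │ ▒           
                ┃  Pla┃          │▒▒▒          
                ┃     ┃          │             
                ┃     ┃          │             
                ┃     ┃          │             
                ┃     ┃          │Score:       
                ┃     ┃          │0            
                ┃     ┃          │             
                ┗━━━━━┃          │             
                      ┃          │             
                      ┃   ████   │             


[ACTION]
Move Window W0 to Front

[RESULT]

                                               
                ┏━━━━━━━━━━━━━━━━━━━┓          
                ┃ FormWidget        ┃          
                ┠───────────────────┨          
                ┃> Name:       [   ]┃━━━━━━━━━━
                ┃  Address:    [   ]┃          
                ┃  Region:     [Ot▼]┃──────────
                ┃  Notify:     [ ]  ┃t:        
                ┃  Theme:      ( ) L┃          
                ┃  Plan:       ( ) F┃          
                ┃                   ┃          
                ┃                   ┃          
                ┃                   ┃          
                ┃                   ┃re:       
                ┃                   ┃          
                ┃                   ┃          
                ┗━━━━━━━━━━━━━━━━━━━┛          
                      ┃          │             
                      ┃   ████   │             


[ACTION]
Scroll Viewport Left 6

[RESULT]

                                               
                      ┏━━━━━━━━━━━━━━━━━━━┓    
                      ┃ FormWidget        ┃    
                      ┠───────────────────┨    
                      ┃> Name:       [   ]┃━━━━
                      ┃  Address:    [   ]┃    
                      ┃  Region:     [Ot▼]┃────
                      ┃  Notify:     [ ]  ┃t:  
                      ┃  Theme:      ( ) L┃    
                      ┃  Plan:       ( ) F┃    
                      ┃                   ┃    
                      ┃                   ┃    
                      ┃                   ┃    
                      ┃                   ┃re: 
                      ┃                   ┃    
                      ┃                   ┃    
                      ┗━━━━━━━━━━━━━━━━━━━┛    
                            ┃          │       
                            ┃   ████   │       


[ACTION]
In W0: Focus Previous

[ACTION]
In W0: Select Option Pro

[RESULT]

                                               
                      ┏━━━━━━━━━━━━━━━━━━━┓    
                      ┃ FormWidget        ┃    
                      ┠───────────────────┨    
                      ┃  Name:       [   ]┃━━━━
                      ┃  Address:    [   ]┃    
                      ┃  Region:     [Ot▼]┃────
                      ┃  Notify:     [ ]  ┃t:  
                      ┃  Theme:      ( ) L┃    
                      ┃> Plan:       ( ) F┃    
                      ┃                   ┃    
                      ┃                   ┃    
                      ┃                   ┃    
                      ┃                   ┃re: 
                      ┃                   ┃    
                      ┃                   ┃    
                      ┗━━━━━━━━━━━━━━━━━━━┛    
                            ┃          │       
                            ┃   ████   │       


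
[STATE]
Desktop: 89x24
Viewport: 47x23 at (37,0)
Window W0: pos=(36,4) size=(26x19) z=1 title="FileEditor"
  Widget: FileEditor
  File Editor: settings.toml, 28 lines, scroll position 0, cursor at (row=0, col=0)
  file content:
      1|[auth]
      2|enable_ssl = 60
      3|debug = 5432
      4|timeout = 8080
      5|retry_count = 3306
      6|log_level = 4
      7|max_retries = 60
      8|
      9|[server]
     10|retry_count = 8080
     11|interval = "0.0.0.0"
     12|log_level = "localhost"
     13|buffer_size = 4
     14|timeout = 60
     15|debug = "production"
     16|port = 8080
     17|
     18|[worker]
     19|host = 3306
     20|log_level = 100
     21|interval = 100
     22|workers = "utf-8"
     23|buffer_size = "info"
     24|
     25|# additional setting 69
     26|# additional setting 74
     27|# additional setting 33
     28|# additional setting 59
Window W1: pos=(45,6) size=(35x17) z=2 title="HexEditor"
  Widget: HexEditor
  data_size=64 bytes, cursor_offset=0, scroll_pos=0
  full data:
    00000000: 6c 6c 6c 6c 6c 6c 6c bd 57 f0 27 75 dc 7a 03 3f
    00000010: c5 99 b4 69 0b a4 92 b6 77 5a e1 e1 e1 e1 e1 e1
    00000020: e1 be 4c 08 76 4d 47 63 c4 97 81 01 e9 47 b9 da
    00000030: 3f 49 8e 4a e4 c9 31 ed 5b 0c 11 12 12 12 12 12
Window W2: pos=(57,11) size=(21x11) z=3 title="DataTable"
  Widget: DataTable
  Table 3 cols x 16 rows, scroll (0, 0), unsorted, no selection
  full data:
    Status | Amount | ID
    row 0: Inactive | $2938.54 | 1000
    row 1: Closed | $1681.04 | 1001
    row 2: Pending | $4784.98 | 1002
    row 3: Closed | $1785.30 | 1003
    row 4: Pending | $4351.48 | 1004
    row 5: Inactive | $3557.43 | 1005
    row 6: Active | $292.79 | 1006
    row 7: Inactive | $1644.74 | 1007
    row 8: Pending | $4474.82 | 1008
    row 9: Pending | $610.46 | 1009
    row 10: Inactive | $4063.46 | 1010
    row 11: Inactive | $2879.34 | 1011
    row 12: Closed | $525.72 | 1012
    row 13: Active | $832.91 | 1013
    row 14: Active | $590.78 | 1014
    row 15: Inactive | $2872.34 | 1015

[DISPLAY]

                                               
                                               
                                               
                                               
━━━━━━━━━━━━━━━━━━━━━━━━┓                      
 FileEditor             ┃                      
────────┏━━━━━━━━━━━━━━━━━━━━━━━━━━━━━━━━━┓    
█auth]  ┃ HexEditor                       ┃    
enable_s┠─────────────────────────────────┨    
debug = ┃00000000  6C 6c 6c 6c 6c 6c 6c bd┃    
timeout ┃00000010  c5 99 b4 69 0b a4 92 b6┃    
retry_co┃00000020  e┏━━━━━━━━━━━━━━━━━━━┓3┃    
log_leve┃00000030  3┃ DataTable         ┃d┃    
max_retr┃           ┠───────────────────┨ ┃    
        ┃           ┃Status  │Amount  │I┃ ┃    
[server]┃           ┃────────┼────────┼─┃ ┃    
retry_co┃           ┃Inactive│$2938.54│1┃ ┃    
interval┃           ┃Closed  │$1681.04│1┃ ┃    
log_leve┃           ┃Pending │$4784.98│1┃ ┃    
buffer_s┃           ┃Closed  │$1785.30│1┃ ┃    
timeout ┃           ┃Pending │$4351.48│1┃ ┃    
debug = ┃           ┗━━━━━━━━━━━━━━━━━━━┛ ┃    
━━━━━━━━┗━━━━━━━━━━━━━━━━━━━━━━━━━━━━━━━━━┛    


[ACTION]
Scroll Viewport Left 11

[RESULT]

                                               
                                               
                                               
                                               
          ┏━━━━━━━━━━━━━━━━━━━━━━━━┓           
          ┃ FileEditor             ┃           
          ┠────────┏━━━━━━━━━━━━━━━━━━━━━━━━━━━
          ┃█auth]  ┃ HexEditor                 
          ┃enable_s┠───────────────────────────
          ┃debug = ┃00000000  6C 6c 6c 6c 6c 6c
          ┃timeout ┃00000010  c5 99 b4 69 0b a4
          ┃retry_co┃00000020  e┏━━━━━━━━━━━━━━━
          ┃log_leve┃00000030  3┃ DataTable     
          ┃max_retr┃           ┠───────────────
          ┃        ┃           ┃Status  │Amount
          ┃[server]┃           ┃────────┼──────
          ┃retry_co┃           ┃Inactive│$2938.
          ┃interval┃           ┃Closed  │$1681.
          ┃log_leve┃           ┃Pending │$4784.
          ┃buffer_s┃           ┃Closed  │$1785.
          ┃timeout ┃           ┃Pending │$4351.
          ┃debug = ┃           ┗━━━━━━━━━━━━━━━
          ┗━━━━━━━━┗━━━━━━━━━━━━━━━━━━━━━━━━━━━


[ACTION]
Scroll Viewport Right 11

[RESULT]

                                               
                                               
                                               
                                               
━━━━━━━━━━━━━━━━━━━━━━━━┓                      
 FileEditor             ┃                      
────────┏━━━━━━━━━━━━━━━━━━━━━━━━━━━━━━━━━┓    
█auth]  ┃ HexEditor                       ┃    
enable_s┠─────────────────────────────────┨    
debug = ┃00000000  6C 6c 6c 6c 6c 6c 6c bd┃    
timeout ┃00000010  c5 99 b4 69 0b a4 92 b6┃    
retry_co┃00000020  e┏━━━━━━━━━━━━━━━━━━━┓3┃    
log_leve┃00000030  3┃ DataTable         ┃d┃    
max_retr┃           ┠───────────────────┨ ┃    
        ┃           ┃Status  │Amount  │I┃ ┃    
[server]┃           ┃────────┼────────┼─┃ ┃    
retry_co┃           ┃Inactive│$2938.54│1┃ ┃    
interval┃           ┃Closed  │$1681.04│1┃ ┃    
log_leve┃           ┃Pending │$4784.98│1┃ ┃    
buffer_s┃           ┃Closed  │$1785.30│1┃ ┃    
timeout ┃           ┃Pending │$4351.48│1┃ ┃    
debug = ┃           ┗━━━━━━━━━━━━━━━━━━━┛ ┃    
━━━━━━━━┗━━━━━━━━━━━━━━━━━━━━━━━━━━━━━━━━━┛    


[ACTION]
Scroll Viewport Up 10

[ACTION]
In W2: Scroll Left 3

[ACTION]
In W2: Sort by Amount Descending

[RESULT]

                                               
                                               
                                               
                                               
━━━━━━━━━━━━━━━━━━━━━━━━┓                      
 FileEditor             ┃                      
────────┏━━━━━━━━━━━━━━━━━━━━━━━━━━━━━━━━━┓    
█auth]  ┃ HexEditor                       ┃    
enable_s┠─────────────────────────────────┨    
debug = ┃00000000  6C 6c 6c 6c 6c 6c 6c bd┃    
timeout ┃00000010  c5 99 b4 69 0b a4 92 b6┃    
retry_co┃00000020  e┏━━━━━━━━━━━━━━━━━━━┓3┃    
log_leve┃00000030  3┃ DataTable         ┃d┃    
max_retr┃           ┠───────────────────┨ ┃    
        ┃           ┃Status  │Amount ▼│I┃ ┃    
[server]┃           ┃────────┼────────┼─┃ ┃    
retry_co┃           ┃Pending │$4784.98│1┃ ┃    
interval┃           ┃Pending │$4474.82│1┃ ┃    
log_leve┃           ┃Pending │$4351.48│1┃ ┃    
buffer_s┃           ┃Inactive│$4063.46│1┃ ┃    
timeout ┃           ┃Inactive│$3557.43│1┃ ┃    
debug = ┃           ┗━━━━━━━━━━━━━━━━━━━┛ ┃    
━━━━━━━━┗━━━━━━━━━━━━━━━━━━━━━━━━━━━━━━━━━┛    


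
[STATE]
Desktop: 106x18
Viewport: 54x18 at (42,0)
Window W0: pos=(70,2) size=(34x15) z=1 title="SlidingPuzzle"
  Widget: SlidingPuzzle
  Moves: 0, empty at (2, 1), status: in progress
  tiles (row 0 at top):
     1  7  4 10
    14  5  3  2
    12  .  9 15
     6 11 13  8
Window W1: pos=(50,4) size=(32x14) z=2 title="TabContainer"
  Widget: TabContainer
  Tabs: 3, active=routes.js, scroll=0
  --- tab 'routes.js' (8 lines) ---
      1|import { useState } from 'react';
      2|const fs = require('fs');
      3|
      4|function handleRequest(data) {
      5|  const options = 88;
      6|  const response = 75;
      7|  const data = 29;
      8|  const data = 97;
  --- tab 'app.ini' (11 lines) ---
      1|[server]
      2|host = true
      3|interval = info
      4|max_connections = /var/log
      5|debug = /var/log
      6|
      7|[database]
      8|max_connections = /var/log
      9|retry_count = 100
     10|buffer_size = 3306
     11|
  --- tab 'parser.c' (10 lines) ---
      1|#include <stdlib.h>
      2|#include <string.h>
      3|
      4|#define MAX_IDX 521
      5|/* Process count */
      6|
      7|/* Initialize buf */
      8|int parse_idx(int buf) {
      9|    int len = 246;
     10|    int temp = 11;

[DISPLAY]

                                                      
                                                      
                            ┏━━━━━━━━━━━━━━━━━━━━━━━━━
                            ┃ SlidingPuzzle           
        ┏━━━━━━━━━━━━━━━━━━━━━━━━━━━━━━┓──────────────
        ┃ TabContainer                 ┃────┬────┐    
        ┠──────────────────────────────┨  4 │ 10 │    
        ┃[routes.js]│ app.ini │ parser.┃────┼────┤    
        ┃──────────────────────────────┃  3 │  2 │    
        ┃import { useState } from 'reac┃────┼────┤    
        ┃const fs = require('fs');     ┃  9 │ 15 │    
        ┃                              ┃────┼────┤    
        ┃function handleRequest(data) {┃ 13 │  8 │    
        ┃  const options = 88;         ┃────┴────┘    
        ┃  const response = 75;        ┃              
        ┃  const data = 29;            ┃              
        ┃  const data = 97;            ┃━━━━━━━━━━━━━━
        ┗━━━━━━━━━━━━━━━━━━━━━━━━━━━━━━┛              


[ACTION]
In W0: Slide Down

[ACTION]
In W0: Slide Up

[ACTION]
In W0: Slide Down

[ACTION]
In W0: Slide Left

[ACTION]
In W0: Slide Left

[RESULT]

                                                      
                                                      
                            ┏━━━━━━━━━━━━━━━━━━━━━━━━━
                            ┃ SlidingPuzzle           
        ┏━━━━━━━━━━━━━━━━━━━━━━━━━━━━━━┓──────────────
        ┃ TabContainer                 ┃────┬────┐    
        ┠──────────────────────────────┨  4 │ 10 │    
        ┃[routes.js]│ app.ini │ parser.┃────┼────┤    
        ┃──────────────────────────────┃  2 │    │    
        ┃import { useState } from 'reac┃────┼────┤    
        ┃const fs = require('fs');     ┃  9 │ 15 │    
        ┃                              ┃────┼────┤    
        ┃function handleRequest(data) {┃ 13 │  8 │    
        ┃  const options = 88;         ┃────┴────┘    
        ┃  const response = 75;        ┃              
        ┃  const data = 29;            ┃              
        ┃  const data = 97;            ┃━━━━━━━━━━━━━━
        ┗━━━━━━━━━━━━━━━━━━━━━━━━━━━━━━┛              


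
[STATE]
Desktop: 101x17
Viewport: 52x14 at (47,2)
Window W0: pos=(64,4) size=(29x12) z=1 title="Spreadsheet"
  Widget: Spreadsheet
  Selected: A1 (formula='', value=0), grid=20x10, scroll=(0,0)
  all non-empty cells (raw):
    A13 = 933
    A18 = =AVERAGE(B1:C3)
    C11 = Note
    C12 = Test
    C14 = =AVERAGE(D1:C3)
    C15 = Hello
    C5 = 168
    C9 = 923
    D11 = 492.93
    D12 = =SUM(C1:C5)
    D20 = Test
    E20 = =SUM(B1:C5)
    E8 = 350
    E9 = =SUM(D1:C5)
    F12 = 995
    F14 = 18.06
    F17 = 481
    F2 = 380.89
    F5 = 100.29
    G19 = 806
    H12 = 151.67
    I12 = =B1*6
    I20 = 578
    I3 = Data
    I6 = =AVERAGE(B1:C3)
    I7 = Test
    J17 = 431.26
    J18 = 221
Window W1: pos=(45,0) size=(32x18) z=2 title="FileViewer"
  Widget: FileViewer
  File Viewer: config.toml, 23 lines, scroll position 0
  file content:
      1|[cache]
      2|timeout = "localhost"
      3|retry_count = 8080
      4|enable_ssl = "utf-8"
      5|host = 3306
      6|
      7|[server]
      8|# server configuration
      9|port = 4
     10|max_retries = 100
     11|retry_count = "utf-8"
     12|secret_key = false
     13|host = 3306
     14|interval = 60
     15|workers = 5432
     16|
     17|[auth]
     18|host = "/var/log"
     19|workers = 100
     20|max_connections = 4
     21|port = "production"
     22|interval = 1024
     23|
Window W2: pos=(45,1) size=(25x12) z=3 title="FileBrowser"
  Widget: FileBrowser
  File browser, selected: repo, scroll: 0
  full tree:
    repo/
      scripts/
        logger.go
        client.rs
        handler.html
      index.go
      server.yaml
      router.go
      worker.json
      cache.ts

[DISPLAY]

FileBrowser           ┃──────┨                      
──────────────────────┨     ▲┃                      
 [-] repo/            ┃     █┃━━━━━━━━━━━━━━━┓      
   [+] scripts/       ┃     ░┃               ┃      
   index.go           ┃     ░┃───────────────┨      
   server.yaml        ┃     ░┃               ┃      
   router.go          ┃     ░┃   B       C   ┃      
   worker.json        ┃     ░┃---------------┃      
   cache.ts           ┃     ░┃       0       ┃      
                      ┃     ░┃       0       ┃      
━━━━━━━━━━━━━━━━━━━━━━┛     ░┃       0       ┃      
etry_count = "utf-8"        ░┃       0       ┃      
ecret_key = false           ░┃       0     16┃      
ost = 3306                  ░┃━━━━━━━━━━━━━━━┛      


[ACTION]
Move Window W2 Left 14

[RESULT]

        ┃────────────────────┨                      
────────┨                   ▲┃                      
        ┃"localhost"        █┃━━━━━━━━━━━━━━━┓      
/       ┃t = 8080           ░┃               ┃      
        ┃ = "utf-8"         ░┃───────────────┨      
        ┃6                  ░┃               ┃      
        ┃                   ░┃   B       C   ┃      
        ┃                   ░┃---------------┃      
        ┃onfiguration       ░┃       0       ┃      
        ┃                   ░┃       0       ┃      
━━━━━━━━┛s = 100            ░┃       0       ┃      
etry_count = "utf-8"        ░┃       0       ┃      
ecret_key = false           ░┃       0     16┃      
ost = 3306                  ░┃━━━━━━━━━━━━━━━┛      


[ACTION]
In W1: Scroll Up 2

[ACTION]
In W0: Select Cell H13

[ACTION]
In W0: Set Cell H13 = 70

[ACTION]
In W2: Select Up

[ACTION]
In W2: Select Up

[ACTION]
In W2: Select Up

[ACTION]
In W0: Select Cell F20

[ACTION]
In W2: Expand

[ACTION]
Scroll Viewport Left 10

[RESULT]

Browser           ┃────────────────────┨            
──────────────────┨                   ▲┃            
 repo/            ┃"localhost"        █┃━━━━━━━━━━━━
+] scripts/       ┃t = 8080           ░┃            
ndex.go           ┃ = "utf-8"         ░┃────────────
erver.yaml        ┃6                  ░┃            
outer.go          ┃                   ░┃   B       C
orker.json        ┃                   ░┃------------
ache.ts           ┃onfiguration       ░┃       0    
                  ┃                   ░┃       0    
━━━━━━━━━━━━━━━━━━┛s = 100            ░┃       0    
        ┃retry_count = "utf-8"        ░┃       0    
        ┃secret_key = false           ░┃       0    
        ┃host = 3306                  ░┃━━━━━━━━━━━━


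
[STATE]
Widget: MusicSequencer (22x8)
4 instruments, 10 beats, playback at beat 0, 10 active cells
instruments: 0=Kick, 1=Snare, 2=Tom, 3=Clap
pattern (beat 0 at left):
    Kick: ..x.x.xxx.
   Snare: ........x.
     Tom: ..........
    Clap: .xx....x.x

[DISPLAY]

      ▼123456789      
  Kick··█·█·███·      
 Snare········█·      
   Tom··········      
  Clap·██····█·█      
                      
                      
                      


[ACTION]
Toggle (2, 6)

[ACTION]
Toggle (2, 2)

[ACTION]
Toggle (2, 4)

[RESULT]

      ▼123456789      
  Kick··█·█·███·      
 Snare········█·      
   Tom··█·█·█···      
  Clap·██····█·█      
                      
                      
                      


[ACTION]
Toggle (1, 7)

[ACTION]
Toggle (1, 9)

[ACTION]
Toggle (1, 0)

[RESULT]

      ▼123456789      
  Kick··█·█·███·      
 Snare█······███      
   Tom··█·█·█···      
  Clap·██····█·█      
                      
                      
                      


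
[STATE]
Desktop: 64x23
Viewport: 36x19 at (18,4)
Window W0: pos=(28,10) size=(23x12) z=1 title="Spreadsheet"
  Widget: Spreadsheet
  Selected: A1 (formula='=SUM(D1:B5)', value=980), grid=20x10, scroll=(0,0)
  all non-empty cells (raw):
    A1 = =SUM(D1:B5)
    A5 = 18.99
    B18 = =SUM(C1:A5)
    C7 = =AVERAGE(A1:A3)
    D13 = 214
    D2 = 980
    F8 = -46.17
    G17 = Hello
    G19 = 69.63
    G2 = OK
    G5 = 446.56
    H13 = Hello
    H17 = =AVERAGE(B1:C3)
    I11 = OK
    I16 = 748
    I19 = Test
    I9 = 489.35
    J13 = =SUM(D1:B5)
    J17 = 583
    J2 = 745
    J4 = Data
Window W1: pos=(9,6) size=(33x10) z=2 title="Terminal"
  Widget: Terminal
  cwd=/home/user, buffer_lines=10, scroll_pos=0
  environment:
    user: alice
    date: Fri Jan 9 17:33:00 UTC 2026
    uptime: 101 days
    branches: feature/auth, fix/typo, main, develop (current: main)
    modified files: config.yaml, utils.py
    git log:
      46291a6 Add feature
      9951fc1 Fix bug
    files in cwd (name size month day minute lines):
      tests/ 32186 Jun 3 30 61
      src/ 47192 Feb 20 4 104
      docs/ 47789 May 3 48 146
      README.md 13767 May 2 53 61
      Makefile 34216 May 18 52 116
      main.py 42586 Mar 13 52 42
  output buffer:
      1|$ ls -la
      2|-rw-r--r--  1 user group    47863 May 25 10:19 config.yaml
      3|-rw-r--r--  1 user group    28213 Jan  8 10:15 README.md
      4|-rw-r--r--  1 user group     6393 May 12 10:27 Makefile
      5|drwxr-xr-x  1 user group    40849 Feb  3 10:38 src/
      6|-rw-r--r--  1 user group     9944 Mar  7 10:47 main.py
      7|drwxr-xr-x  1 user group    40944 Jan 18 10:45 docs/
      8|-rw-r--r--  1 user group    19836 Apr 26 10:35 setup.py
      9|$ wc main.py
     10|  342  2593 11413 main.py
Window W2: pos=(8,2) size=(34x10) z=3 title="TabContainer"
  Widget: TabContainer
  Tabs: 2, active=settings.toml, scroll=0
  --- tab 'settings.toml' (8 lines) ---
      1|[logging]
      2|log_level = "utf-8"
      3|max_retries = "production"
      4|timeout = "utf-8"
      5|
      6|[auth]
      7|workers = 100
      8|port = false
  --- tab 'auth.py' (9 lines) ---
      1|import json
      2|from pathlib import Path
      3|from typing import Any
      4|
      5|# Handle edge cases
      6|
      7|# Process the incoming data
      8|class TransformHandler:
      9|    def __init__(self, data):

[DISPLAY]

───────────────────────┨            
.toml]│ auth.py        ┃            
───────────────────────┃            
                       ┃            
 = "utf-8"             ┃            
es = "production"      ┃            
 "utf-8"               ┃━━━━━━━━┓   
━━━━━━━━━━━━━━━━━━━━━━━┛        ┃   
--  1 user group     63┃────────┨   
-x  1 user group    408┃5)      ┃   
--  1 user group     99┃  B     ┃   
━━━━━━━━━━━━━━━━━━━━━━━┛--------┃   
          ┃  1    [980]       0 ┃   
          ┃  2        0       0 ┃   
          ┃  3        0       0 ┃   
          ┃  4        0       0 ┃   
          ┃  5    18.99       0 ┃   
          ┗━━━━━━━━━━━━━━━━━━━━━┛   
                                    


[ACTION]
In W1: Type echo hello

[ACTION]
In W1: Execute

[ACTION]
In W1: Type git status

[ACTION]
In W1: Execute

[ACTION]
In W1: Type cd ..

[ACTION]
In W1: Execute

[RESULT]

───────────────────────┨            
.toml]│ auth.py        ┃            
───────────────────────┃            
                       ┃            
 = "utf-8"             ┃            
es = "production"      ┃            
 "utf-8"               ┃━━━━━━━━┓   
━━━━━━━━━━━━━━━━━━━━━━━┛        ┃   
                       ┃────────┨   
                       ┃5)      ┃   
                       ┃  B     ┃   
━━━━━━━━━━━━━━━━━━━━━━━┛--------┃   
          ┃  1    [980]       0 ┃   
          ┃  2        0       0 ┃   
          ┃  3        0       0 ┃   
          ┃  4        0       0 ┃   
          ┃  5    18.99       0 ┃   
          ┗━━━━━━━━━━━━━━━━━━━━━┛   
                                    


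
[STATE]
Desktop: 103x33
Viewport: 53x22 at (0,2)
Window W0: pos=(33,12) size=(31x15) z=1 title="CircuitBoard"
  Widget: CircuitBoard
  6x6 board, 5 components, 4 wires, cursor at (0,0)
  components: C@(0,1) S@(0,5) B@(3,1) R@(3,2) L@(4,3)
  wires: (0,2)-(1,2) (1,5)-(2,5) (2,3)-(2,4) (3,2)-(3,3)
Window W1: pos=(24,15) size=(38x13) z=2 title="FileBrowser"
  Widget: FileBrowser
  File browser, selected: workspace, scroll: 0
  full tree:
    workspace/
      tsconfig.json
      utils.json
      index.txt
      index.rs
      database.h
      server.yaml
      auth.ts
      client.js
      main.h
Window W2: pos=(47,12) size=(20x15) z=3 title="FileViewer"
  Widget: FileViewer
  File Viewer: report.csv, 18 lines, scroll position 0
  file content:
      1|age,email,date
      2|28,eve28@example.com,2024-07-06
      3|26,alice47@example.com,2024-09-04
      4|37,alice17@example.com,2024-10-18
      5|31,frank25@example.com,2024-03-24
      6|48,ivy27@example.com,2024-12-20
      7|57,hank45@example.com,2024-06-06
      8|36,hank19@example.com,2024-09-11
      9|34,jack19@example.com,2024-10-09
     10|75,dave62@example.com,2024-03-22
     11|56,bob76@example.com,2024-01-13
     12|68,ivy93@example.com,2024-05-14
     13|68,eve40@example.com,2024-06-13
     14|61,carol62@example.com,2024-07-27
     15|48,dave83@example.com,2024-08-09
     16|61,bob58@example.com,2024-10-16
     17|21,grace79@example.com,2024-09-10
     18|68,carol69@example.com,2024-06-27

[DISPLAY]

                                                     
                                                     
                                                     
                                                     
                                                     
                                                     
                                                     
                                                     
                                                     
                                                     
                                 ┏━━━━━━━━━━━━━┏━━━━━
                                 ┃ CircuitBoard┃ File
                                 ┠─────────────┠─────
                        ┏━━━━━━━━━━━━━━━━━━━━━━┃age,e
                        ┃ FileBrowser          ┃28,ev
                        ┠──────────────────────┃26,al
                        ┃> [-] workspace/      ┃37,al
                        ┃    tsconfig.json     ┃31,fr
                        ┃    utils.json        ┃48,iv
                        ┃    index.txt         ┃57,ha
                        ┃    index.rs          ┃36,ha
                        ┃    database.h        ┃34,ja


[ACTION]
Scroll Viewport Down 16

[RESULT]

                                                     
                                 ┏━━━━━━━━━━━━━┏━━━━━
                                 ┃ CircuitBoard┃ File
                                 ┠─────────────┠─────
                        ┏━━━━━━━━━━━━━━━━━━━━━━┃age,e
                        ┃ FileBrowser          ┃28,ev
                        ┠──────────────────────┃26,al
                        ┃> [-] workspace/      ┃37,al
                        ┃    tsconfig.json     ┃31,fr
                        ┃    utils.json        ┃48,iv
                        ┃    index.txt         ┃57,ha
                        ┃    index.rs          ┃36,ha
                        ┃    database.h        ┃34,ja
                        ┃    server.yaml       ┃75,da
                        ┃    auth.ts           ┃56,bo
                        ┃    client.js         ┗━━━━━
                        ┗━━━━━━━━━━━━━━━━━━━━━━━━━━━━
                                                     
                                                     
                                                     
                                                     
                                                     


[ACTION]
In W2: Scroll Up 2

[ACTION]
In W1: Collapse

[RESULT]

                                                     
                                 ┏━━━━━━━━━━━━━┏━━━━━
                                 ┃ CircuitBoard┃ File
                                 ┠─────────────┠─────
                        ┏━━━━━━━━━━━━━━━━━━━━━━┃age,e
                        ┃ FileBrowser          ┃28,ev
                        ┠──────────────────────┃26,al
                        ┃> [+] workspace/      ┃37,al
                        ┃                      ┃31,fr
                        ┃                      ┃48,iv
                        ┃                      ┃57,ha
                        ┃                      ┃36,ha
                        ┃                      ┃34,ja
                        ┃                      ┃75,da
                        ┃                      ┃56,bo
                        ┃                      ┗━━━━━
                        ┗━━━━━━━━━━━━━━━━━━━━━━━━━━━━
                                                     
                                                     
                                                     
                                                     
                                                     


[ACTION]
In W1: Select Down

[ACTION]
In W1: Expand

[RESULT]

                                                     
                                 ┏━━━━━━━━━━━━━┏━━━━━
                                 ┃ CircuitBoard┃ File
                                 ┠─────────────┠─────
                        ┏━━━━━━━━━━━━━━━━━━━━━━┃age,e
                        ┃ FileBrowser          ┃28,ev
                        ┠──────────────────────┃26,al
                        ┃> [-] workspace/      ┃37,al
                        ┃    tsconfig.json     ┃31,fr
                        ┃    utils.json        ┃48,iv
                        ┃    index.txt         ┃57,ha
                        ┃    index.rs          ┃36,ha
                        ┃    database.h        ┃34,ja
                        ┃    server.yaml       ┃75,da
                        ┃    auth.ts           ┃56,bo
                        ┃    client.js         ┗━━━━━
                        ┗━━━━━━━━━━━━━━━━━━━━━━━━━━━━
                                                     
                                                     
                                                     
                                                     
                                                     


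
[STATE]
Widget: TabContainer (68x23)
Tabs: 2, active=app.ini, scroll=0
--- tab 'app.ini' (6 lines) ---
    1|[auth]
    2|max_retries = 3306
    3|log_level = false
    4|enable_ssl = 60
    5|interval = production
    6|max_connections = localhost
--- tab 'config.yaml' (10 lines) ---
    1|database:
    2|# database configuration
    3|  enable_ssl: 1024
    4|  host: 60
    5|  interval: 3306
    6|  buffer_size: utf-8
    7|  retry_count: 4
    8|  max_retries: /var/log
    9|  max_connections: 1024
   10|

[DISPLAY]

[app.ini]│ config.yaml                                              
────────────────────────────────────────────────────────────────────
[auth]                                                              
max_retries = 3306                                                  
log_level = false                                                   
enable_ssl = 60                                                     
interval = production                                               
max_connections = localhost                                         
                                                                    
                                                                    
                                                                    
                                                                    
                                                                    
                                                                    
                                                                    
                                                                    
                                                                    
                                                                    
                                                                    
                                                                    
                                                                    
                                                                    
                                                                    


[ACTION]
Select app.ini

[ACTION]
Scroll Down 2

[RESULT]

[app.ini]│ config.yaml                                              
────────────────────────────────────────────────────────────────────
log_level = false                                                   
enable_ssl = 60                                                     
interval = production                                               
max_connections = localhost                                         
                                                                    
                                                                    
                                                                    
                                                                    
                                                                    
                                                                    
                                                                    
                                                                    
                                                                    
                                                                    
                                                                    
                                                                    
                                                                    
                                                                    
                                                                    
                                                                    
                                                                    


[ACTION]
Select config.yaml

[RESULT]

 app.ini │[config.yaml]                                             
────────────────────────────────────────────────────────────────────
database:                                                           
# database configuration                                            
  enable_ssl: 1024                                                  
  host: 60                                                          
  interval: 3306                                                    
  buffer_size: utf-8                                                
  retry_count: 4                                                    
  max_retries: /var/log                                             
  max_connections: 1024                                             
                                                                    
                                                                    
                                                                    
                                                                    
                                                                    
                                                                    
                                                                    
                                                                    
                                                                    
                                                                    
                                                                    
                                                                    


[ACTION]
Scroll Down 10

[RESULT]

 app.ini │[config.yaml]                                             
────────────────────────────────────────────────────────────────────
                                                                    
                                                                    
                                                                    
                                                                    
                                                                    
                                                                    
                                                                    
                                                                    
                                                                    
                                                                    
                                                                    
                                                                    
                                                                    
                                                                    
                                                                    
                                                                    
                                                                    
                                                                    
                                                                    
                                                                    
                                                                    
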